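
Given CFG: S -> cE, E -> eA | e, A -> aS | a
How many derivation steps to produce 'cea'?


Grammar: S -> cE, E -> eA | e, A -> aS | a
Deriving 'cea':
Step 1: S -> cE => cE
Step 2: E -> eA => ceA
Step 3: A -> a => cea
Total derivation steps: 3

3


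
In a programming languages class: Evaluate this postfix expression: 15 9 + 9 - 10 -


Processing tokens left to right:
Push 15, Push 9
Pop 15 and 9, compute 15 + 9 = 24, push 24
Push 9
Pop 24 and 9, compute 24 - 9 = 15, push 15
Push 10
Pop 15 and 10, compute 15 - 10 = 5, push 5
Stack result: 5

5


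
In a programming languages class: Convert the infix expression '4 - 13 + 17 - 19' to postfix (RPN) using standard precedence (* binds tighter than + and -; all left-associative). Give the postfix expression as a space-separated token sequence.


Applying the shunting-yard algorithm:
  Operand 4 -> output
  Push '-' onto operator stack -> op-stack: [-]
  Operand 13 -> output
  See '+' (prec 1); top '-' (prec 1) >= it -> pop '-' to output
  Push '+' onto operator stack -> op-stack: [+]
  Operand 17 -> output
  See '-' (prec 1); top '+' (prec 1) >= it -> pop '+' to output
  Push '-' onto operator stack -> op-stack: [-]
  Operand 19 -> output
  End of input: pop '-' to output
Postfix result: 4 13 - 17 + 19 -

4 13 - 17 + 19 -


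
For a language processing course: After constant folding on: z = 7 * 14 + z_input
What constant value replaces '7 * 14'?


Identifying constant sub-expression:
  Original: z = 7 * 14 + z_input
  7 and 14 are both compile-time constants
  Evaluating: 7 * 14 = 98
  After folding: z = 98 + z_input

98


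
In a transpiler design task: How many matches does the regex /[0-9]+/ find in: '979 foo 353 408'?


Pattern: /[0-9]+/ (int literals)
Input: '979 foo 353 408'
Scanning for matches:
  Match 1: '979'
  Match 2: '353'
  Match 3: '408'
Total matches: 3

3


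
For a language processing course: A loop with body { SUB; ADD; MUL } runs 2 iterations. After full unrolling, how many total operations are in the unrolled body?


Loop body operations: SUB, ADD, MUL (3 ops per iteration)
Unrolling 2 iterations:
  Iteration 1: SUB, ADD, MUL (3 ops)
  Iteration 2: SUB, ADD, MUL (3 ops)
Total: 2 iterations * 3 ops/iter = 6 operations

6


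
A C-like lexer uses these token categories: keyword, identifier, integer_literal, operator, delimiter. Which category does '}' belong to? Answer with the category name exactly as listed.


Token: '}'
Checking categories:
  identifier: no
  integer_literal: no
  operator: no
  keyword: no
  delimiter: YES
Category: delimiter

delimiter


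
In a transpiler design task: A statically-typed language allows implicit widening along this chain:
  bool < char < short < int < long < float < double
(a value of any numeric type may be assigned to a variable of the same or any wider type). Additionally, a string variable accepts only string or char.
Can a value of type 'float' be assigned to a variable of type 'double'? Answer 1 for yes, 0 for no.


Target variable type: double
Source value type: float
Numeric ranks: float=5, double=6
Widening allowed iff rank(source) <= rank(target): 5 <= 6? Yes
Result: 1

1


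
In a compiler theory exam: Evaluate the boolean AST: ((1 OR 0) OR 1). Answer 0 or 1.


Step 1: Evaluate inner node
  1 OR 0 = 1
Step 2: Evaluate root node
  1 OR 1 = 1

1


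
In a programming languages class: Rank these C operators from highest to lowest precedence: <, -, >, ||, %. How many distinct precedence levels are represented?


Looking up precedence for each operator:
  < -> precedence 4
  - -> precedence 5
  > -> precedence 4
  || -> precedence 1
  % -> precedence 6
Sorted highest to lowest: %, -, <, >, ||
Distinct precedence values: [6, 5, 4, 1]
Number of distinct levels: 4

4


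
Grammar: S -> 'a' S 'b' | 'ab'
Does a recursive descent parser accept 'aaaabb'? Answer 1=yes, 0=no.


Grammar accepts strings of the form a^n b^n (n >= 1)
Word: 'aaaabb'
Counting: 4 a's and 2 b's
Check: 4 == 2? No
Mismatch: a-count != b-count
Rejected

0


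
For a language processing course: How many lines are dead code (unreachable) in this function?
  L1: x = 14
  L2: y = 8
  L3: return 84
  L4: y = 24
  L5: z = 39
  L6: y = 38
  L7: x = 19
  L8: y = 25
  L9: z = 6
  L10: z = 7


Analyzing control flow:
  L1: reachable (before return)
  L2: reachable (before return)
  L3: reachable (return statement)
  L4: DEAD (after return at L3)
  L5: DEAD (after return at L3)
  L6: DEAD (after return at L3)
  L7: DEAD (after return at L3)
  L8: DEAD (after return at L3)
  L9: DEAD (after return at L3)
  L10: DEAD (after return at L3)
Return at L3, total lines = 10
Dead lines: L4 through L10
Count: 7

7


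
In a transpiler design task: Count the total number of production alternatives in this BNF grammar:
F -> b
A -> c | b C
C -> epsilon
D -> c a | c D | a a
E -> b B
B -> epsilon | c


Counting alternatives per rule:
  F: 1 alternative(s)
  A: 2 alternative(s)
  C: 1 alternative(s)
  D: 3 alternative(s)
  E: 1 alternative(s)
  B: 2 alternative(s)
Sum: 1 + 2 + 1 + 3 + 1 + 2 = 10

10


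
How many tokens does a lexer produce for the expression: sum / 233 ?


Scanning 'sum / 233'
Token 1: 'sum' -> identifier
Token 2: '/' -> operator
Token 3: '233' -> integer_literal
Total tokens: 3

3


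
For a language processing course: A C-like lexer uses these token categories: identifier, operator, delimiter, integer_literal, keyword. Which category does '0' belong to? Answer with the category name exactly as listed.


Token: '0'
Checking categories:
  identifier: no
  integer_literal: YES
  operator: no
  keyword: no
  delimiter: no
Category: integer_literal

integer_literal


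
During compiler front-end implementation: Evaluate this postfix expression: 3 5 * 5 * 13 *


Processing tokens left to right:
Push 3, Push 5
Pop 3 and 5, compute 3 * 5 = 15, push 15
Push 5
Pop 15 and 5, compute 15 * 5 = 75, push 75
Push 13
Pop 75 and 13, compute 75 * 13 = 975, push 975
Stack result: 975

975


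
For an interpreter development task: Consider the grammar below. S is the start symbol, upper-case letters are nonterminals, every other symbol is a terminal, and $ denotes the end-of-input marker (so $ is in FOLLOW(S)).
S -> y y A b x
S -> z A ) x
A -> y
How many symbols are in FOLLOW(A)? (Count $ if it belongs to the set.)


S is the start symbol and does not occur in any rule body, so FOLLOW(S) = {$}.
Examining every occurrence of A in a rule body:
  S -> y y A b x : A is followed by terminal 'b' -> add 'b'
  S -> z A ) x : A is followed by terminal ')' -> add ')'
  A -> y : A does not occur in the body -> contributes nothing
FOLLOW(A) = {), b}
Count: 2

2


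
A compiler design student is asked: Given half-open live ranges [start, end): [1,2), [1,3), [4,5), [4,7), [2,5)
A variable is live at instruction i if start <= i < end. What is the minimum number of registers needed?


Live ranges:
  Var0: [1, 2)
  Var1: [1, 3)
  Var2: [4, 5)
  Var3: [4, 7)
  Var4: [2, 5)
Sweep-line events (position, delta, active):
  pos=1 start -> active=1
  pos=1 start -> active=2
  pos=2 end -> active=1
  pos=2 start -> active=2
  pos=3 end -> active=1
  pos=4 start -> active=2
  pos=4 start -> active=3
  pos=5 end -> active=2
  pos=5 end -> active=1
  pos=7 end -> active=0
Maximum simultaneous active: 3
Minimum registers needed: 3

3


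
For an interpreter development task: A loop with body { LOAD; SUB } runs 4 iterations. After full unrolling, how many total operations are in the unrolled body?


Loop body operations: LOAD, SUB (2 ops per iteration)
Unrolling 4 iterations:
  Iteration 1: LOAD, SUB (2 ops)
  Iteration 2: LOAD, SUB (2 ops)
  Iteration 3: LOAD, SUB (2 ops)
  Iteration 4: LOAD, SUB (2 ops)
Total: 4 iterations * 2 ops/iter = 8 operations

8


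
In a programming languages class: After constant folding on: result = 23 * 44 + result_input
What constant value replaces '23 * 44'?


Identifying constant sub-expression:
  Original: result = 23 * 44 + result_input
  23 and 44 are both compile-time constants
  Evaluating: 23 * 44 = 1012
  After folding: result = 1012 + result_input

1012


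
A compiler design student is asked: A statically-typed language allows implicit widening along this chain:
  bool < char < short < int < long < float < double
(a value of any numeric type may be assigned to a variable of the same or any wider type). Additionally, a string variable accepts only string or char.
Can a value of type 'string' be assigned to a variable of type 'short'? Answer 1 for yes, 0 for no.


Target variable type: short
Source value type: string
Rule: string cannot widen to any numeric type
Result: 0

0


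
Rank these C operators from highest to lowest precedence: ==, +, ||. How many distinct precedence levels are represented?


Looking up precedence for each operator:
  == -> precedence 3
  + -> precedence 5
  || -> precedence 1
Sorted highest to lowest: +, ==, ||
Distinct precedence values: [5, 3, 1]
Number of distinct levels: 3

3


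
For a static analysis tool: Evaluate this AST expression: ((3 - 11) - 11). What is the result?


Expression: ((3 - 11) - 11)
Evaluating step by step:
  3 - 11 = -8
  -8 - 11 = -19
Result: -19

-19


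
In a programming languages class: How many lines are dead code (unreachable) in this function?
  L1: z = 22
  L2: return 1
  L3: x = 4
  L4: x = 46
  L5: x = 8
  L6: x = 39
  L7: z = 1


Analyzing control flow:
  L1: reachable (before return)
  L2: reachable (return statement)
  L3: DEAD (after return at L2)
  L4: DEAD (after return at L2)
  L5: DEAD (after return at L2)
  L6: DEAD (after return at L2)
  L7: DEAD (after return at L2)
Return at L2, total lines = 7
Dead lines: L3 through L7
Count: 5

5


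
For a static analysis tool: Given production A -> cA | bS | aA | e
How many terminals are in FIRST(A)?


Production: A -> cA | bS | aA | e
Examining each alternative for leading terminals:
  A -> cA : first terminal = 'c'
  A -> bS : first terminal = 'b'
  A -> aA : first terminal = 'a'
  A -> e : first terminal = 'e'
FIRST(A) = {a, b, c, e}
Count: 4

4


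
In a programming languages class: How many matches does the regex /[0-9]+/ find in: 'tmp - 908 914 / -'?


Pattern: /[0-9]+/ (int literals)
Input: 'tmp - 908 914 / -'
Scanning for matches:
  Match 1: '908'
  Match 2: '914'
Total matches: 2

2


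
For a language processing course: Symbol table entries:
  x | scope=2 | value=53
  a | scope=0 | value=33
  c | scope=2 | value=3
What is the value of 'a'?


Searching symbol table for 'a':
  x | scope=2 | value=53
  a | scope=0 | value=33 <- MATCH
  c | scope=2 | value=3
Found 'a' at scope 0 with value 33

33


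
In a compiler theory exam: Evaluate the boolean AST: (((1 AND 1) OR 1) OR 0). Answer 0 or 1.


Step 1: Evaluate inner node
  1 AND 1 = 1
Step 2: Evaluate next node
  1 OR 1 = 1
Step 3: Evaluate root node
  1 OR 0 = 1

1


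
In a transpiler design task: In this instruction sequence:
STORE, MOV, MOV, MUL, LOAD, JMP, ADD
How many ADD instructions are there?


Scanning instruction sequence for ADD:
  Position 1: STORE
  Position 2: MOV
  Position 3: MOV
  Position 4: MUL
  Position 5: LOAD
  Position 6: JMP
  Position 7: ADD <- MATCH
Matches at positions: [7]
Total ADD count: 1

1


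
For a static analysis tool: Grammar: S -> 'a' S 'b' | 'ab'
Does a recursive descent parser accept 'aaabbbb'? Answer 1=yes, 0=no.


Grammar accepts strings of the form a^n b^n (n >= 1)
Word: 'aaabbbb'
Counting: 3 a's and 4 b's
Check: 3 == 4? No
Mismatch: a-count != b-count
Rejected

0


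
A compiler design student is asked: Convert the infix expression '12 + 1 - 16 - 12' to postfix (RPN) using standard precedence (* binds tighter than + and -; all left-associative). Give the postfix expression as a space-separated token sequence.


Applying the shunting-yard algorithm:
  Operand 12 -> output
  Push '+' onto operator stack -> op-stack: [+]
  Operand 1 -> output
  See '-' (prec 1); top '+' (prec 1) >= it -> pop '+' to output
  Push '-' onto operator stack -> op-stack: [-]
  Operand 16 -> output
  See '-' (prec 1); top '-' (prec 1) >= it -> pop '-' to output
  Push '-' onto operator stack -> op-stack: [-]
  Operand 12 -> output
  End of input: pop '-' to output
Postfix result: 12 1 + 16 - 12 -

12 1 + 16 - 12 -


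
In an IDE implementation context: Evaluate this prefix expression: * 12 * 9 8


Parsing prefix expression: * 12 * 9 8
Step 1: Innermost operation '* 9 8'
  9 * 8 = 72
Step 2: Outer operation '* 12 [72]'
  12 * 72 = 864

864


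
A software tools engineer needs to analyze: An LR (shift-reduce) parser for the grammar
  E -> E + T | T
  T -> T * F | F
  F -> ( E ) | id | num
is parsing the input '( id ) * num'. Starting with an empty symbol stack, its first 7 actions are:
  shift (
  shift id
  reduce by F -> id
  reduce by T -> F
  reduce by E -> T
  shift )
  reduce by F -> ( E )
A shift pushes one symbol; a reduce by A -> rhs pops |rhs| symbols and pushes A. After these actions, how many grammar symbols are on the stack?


Tracking the symbol stack through each action:
  Action 1: shift '(' : push -> stack = [(] (size 1)
  Action 2: shift 'id' : push -> stack = [(, id] (size 2)
  Action 3: reduce by F -> id : pop 1, push F -> stack = [(, F] (size 2)
  Action 4: reduce by T -> F : pop 1, push T -> stack = [(, T] (size 2)
  Action 5: reduce by E -> T : pop 1, push E -> stack = [(, E] (size 2)
  Action 6: shift ')' : push -> stack = [(, E, )] (size 3)
  Action 7: reduce by F -> ( E ) : pop 3, push F -> stack = [F] (size 1)
Final stack size: 1

1


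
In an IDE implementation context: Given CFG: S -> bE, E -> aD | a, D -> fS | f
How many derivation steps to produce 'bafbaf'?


Grammar: S -> bE, E -> aD | a, D -> fS | f
Deriving 'bafbaf':
Step 1: S -> bE => bE
Step 2: E -> aD => baD
Step 3: D -> fS => bafS
Step 4: S -> bE => bafbE
Step 5: E -> aD => bafbaD
Step 6: D -> f => bafbaf
Total derivation steps: 6

6


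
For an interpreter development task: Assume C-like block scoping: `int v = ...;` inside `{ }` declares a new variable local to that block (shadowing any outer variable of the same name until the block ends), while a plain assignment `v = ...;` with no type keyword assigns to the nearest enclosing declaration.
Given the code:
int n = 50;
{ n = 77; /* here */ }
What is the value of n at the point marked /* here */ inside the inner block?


Analyzing scoping rules:
Outer scope: declares n = 50
Inner block: 'n = 77;' has no type keyword, so it is an assignment to the outer n (no shadowing)
Inside the block, after the assignment -> 77
Result: 77

77


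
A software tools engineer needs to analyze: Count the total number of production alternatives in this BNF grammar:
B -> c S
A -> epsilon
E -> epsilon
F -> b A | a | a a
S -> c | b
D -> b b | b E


Counting alternatives per rule:
  B: 1 alternative(s)
  A: 1 alternative(s)
  E: 1 alternative(s)
  F: 3 alternative(s)
  S: 2 alternative(s)
  D: 2 alternative(s)
Sum: 1 + 1 + 1 + 3 + 2 + 2 = 10

10


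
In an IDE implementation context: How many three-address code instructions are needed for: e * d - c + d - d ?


Expression: e * d - c + d - d
Generating three-address code (respecting * over +/- precedence):
  Instruction 1: t1 = e * d
  Instruction 2: t2 = t1 - c
  Instruction 3: t3 = t2 + d
  Instruction 4: t4 = t3 - d
Total instructions: 4

4


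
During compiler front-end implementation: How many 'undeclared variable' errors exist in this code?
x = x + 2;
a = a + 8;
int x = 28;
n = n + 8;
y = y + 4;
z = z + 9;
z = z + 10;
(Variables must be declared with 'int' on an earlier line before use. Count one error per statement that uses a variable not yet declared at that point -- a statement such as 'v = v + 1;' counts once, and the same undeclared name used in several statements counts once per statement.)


Scanning code line by line:
  Line 1: use 'x' -> ERROR (undeclared)
  Line 2: use 'a' -> ERROR (undeclared)
  Line 3: declare 'x' -> declared = ['x']
  Line 4: use 'n' -> ERROR (undeclared)
  Line 5: use 'y' -> ERROR (undeclared)
  Line 6: use 'z' -> ERROR (undeclared)
  Line 7: use 'z' -> ERROR (undeclared)
Total undeclared variable errors: 6

6


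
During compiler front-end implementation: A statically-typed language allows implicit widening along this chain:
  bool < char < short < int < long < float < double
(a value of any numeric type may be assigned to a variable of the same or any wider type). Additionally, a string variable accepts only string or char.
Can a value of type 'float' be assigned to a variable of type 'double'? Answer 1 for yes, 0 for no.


Target variable type: double
Source value type: float
Numeric ranks: float=5, double=6
Widening allowed iff rank(source) <= rank(target): 5 <= 6? Yes
Result: 1

1


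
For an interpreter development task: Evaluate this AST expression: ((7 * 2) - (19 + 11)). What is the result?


Expression: ((7 * 2) - (19 + 11))
Evaluating step by step:
  7 * 2 = 14
  19 + 11 = 30
  14 - 30 = -16
Result: -16

-16


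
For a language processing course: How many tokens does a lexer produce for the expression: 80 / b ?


Scanning '80 / b'
Token 1: '80' -> integer_literal
Token 2: '/' -> operator
Token 3: 'b' -> identifier
Total tokens: 3

3


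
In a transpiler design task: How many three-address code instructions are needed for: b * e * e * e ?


Expression: b * e * e * e
Generating three-address code (respecting * over +/- precedence):
  Instruction 1: t1 = b * e
  Instruction 2: t2 = t1 * e
  Instruction 3: t3 = t2 * e
Total instructions: 3

3


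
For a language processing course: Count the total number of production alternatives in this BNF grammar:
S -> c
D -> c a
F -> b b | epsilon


Counting alternatives per rule:
  S: 1 alternative(s)
  D: 1 alternative(s)
  F: 2 alternative(s)
Sum: 1 + 1 + 2 = 4

4


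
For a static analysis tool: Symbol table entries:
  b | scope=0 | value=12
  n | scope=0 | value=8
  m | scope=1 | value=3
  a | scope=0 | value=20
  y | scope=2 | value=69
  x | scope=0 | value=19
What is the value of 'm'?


Searching symbol table for 'm':
  b | scope=0 | value=12
  n | scope=0 | value=8
  m | scope=1 | value=3 <- MATCH
  a | scope=0 | value=20
  y | scope=2 | value=69
  x | scope=0 | value=19
Found 'm' at scope 1 with value 3

3


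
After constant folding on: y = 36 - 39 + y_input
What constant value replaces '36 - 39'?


Identifying constant sub-expression:
  Original: y = 36 - 39 + y_input
  36 and 39 are both compile-time constants
  Evaluating: 36 - 39 = -3
  After folding: y = -3 + y_input

-3


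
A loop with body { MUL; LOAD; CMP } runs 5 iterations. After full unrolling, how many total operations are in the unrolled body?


Loop body operations: MUL, LOAD, CMP (3 ops per iteration)
Unrolling 5 iterations:
  Iteration 1: MUL, LOAD, CMP (3 ops)
  Iteration 2: MUL, LOAD, CMP (3 ops)
  Iteration 3: MUL, LOAD, CMP (3 ops)
  Iteration 4: MUL, LOAD, CMP (3 ops)
  Iteration 5: MUL, LOAD, CMP (3 ops)
Total: 5 iterations * 3 ops/iter = 15 operations

15


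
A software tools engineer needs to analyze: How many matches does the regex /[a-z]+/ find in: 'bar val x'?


Pattern: /[a-z]+/ (identifiers)
Input: 'bar val x'
Scanning for matches:
  Match 1: 'bar'
  Match 2: 'val'
  Match 3: 'x'
Total matches: 3

3


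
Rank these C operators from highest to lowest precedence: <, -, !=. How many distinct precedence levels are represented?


Looking up precedence for each operator:
  < -> precedence 4
  - -> precedence 5
  != -> precedence 3
Sorted highest to lowest: -, <, !=
Distinct precedence values: [5, 4, 3]
Number of distinct levels: 3

3


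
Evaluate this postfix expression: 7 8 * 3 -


Processing tokens left to right:
Push 7, Push 8
Pop 7 and 8, compute 7 * 8 = 56, push 56
Push 3
Pop 56 and 3, compute 56 - 3 = 53, push 53
Stack result: 53

53


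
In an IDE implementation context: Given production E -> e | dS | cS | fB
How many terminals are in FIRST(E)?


Production: E -> e | dS | cS | fB
Examining each alternative for leading terminals:
  E -> e : first terminal = 'e'
  E -> dS : first terminal = 'd'
  E -> cS : first terminal = 'c'
  E -> fB : first terminal = 'f'
FIRST(E) = {c, d, e, f}
Count: 4

4


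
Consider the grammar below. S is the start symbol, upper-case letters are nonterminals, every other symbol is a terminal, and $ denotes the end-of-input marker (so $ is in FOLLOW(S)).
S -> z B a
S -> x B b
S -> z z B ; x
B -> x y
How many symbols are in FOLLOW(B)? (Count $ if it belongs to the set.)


S is the start symbol and does not occur in any rule body, so FOLLOW(S) = {$}.
Examining every occurrence of B in a rule body:
  S -> z B a : B is followed by terminal 'a' -> add 'a'
  S -> x B b : B is followed by terminal 'b' -> add 'b'
  S -> z z B ; x : B is followed by terminal ';' -> add ';'
  B -> x y : B does not occur in the body -> contributes nothing
FOLLOW(B) = {;, a, b}
Count: 3

3


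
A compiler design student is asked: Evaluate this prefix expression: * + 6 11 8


Parsing prefix expression: * + 6 11 8
Step 1: Innermost operation '+ 6 11'
  6 + 11 = 17
Step 2: Outer operation '* [17] 8'
  17 * 8 = 136

136


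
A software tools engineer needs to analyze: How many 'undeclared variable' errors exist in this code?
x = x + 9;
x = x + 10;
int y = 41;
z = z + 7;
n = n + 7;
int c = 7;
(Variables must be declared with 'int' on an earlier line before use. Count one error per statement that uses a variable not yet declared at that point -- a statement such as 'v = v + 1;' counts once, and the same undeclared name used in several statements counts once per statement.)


Scanning code line by line:
  Line 1: use 'x' -> ERROR (undeclared)
  Line 2: use 'x' -> ERROR (undeclared)
  Line 3: declare 'y' -> declared = ['y']
  Line 4: use 'z' -> ERROR (undeclared)
  Line 5: use 'n' -> ERROR (undeclared)
  Line 6: declare 'c' -> declared = ['c', 'y']
Total undeclared variable errors: 4

4


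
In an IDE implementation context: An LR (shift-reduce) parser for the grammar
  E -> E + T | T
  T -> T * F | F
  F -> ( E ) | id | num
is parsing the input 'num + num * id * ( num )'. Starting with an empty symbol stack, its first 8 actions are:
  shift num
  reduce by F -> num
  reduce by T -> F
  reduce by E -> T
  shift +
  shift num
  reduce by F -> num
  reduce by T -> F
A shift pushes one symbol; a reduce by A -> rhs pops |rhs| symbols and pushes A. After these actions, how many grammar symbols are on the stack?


Tracking the symbol stack through each action:
  Action 1: shift 'num' : push -> stack = [num] (size 1)
  Action 2: reduce by F -> num : pop 1, push F -> stack = [F] (size 1)
  Action 3: reduce by T -> F : pop 1, push T -> stack = [T] (size 1)
  Action 4: reduce by E -> T : pop 1, push E -> stack = [E] (size 1)
  Action 5: shift '+' : push -> stack = [E, +] (size 2)
  Action 6: shift 'num' : push -> stack = [E, +, num] (size 3)
  Action 7: reduce by F -> num : pop 1, push F -> stack = [E, +, F] (size 3)
  Action 8: reduce by T -> F : pop 1, push T -> stack = [E, +, T] (size 3)
Final stack size: 3

3


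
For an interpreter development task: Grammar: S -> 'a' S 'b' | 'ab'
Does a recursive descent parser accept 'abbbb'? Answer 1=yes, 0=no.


Grammar accepts strings of the form a^n b^n (n >= 1)
Word: 'abbbb'
Counting: 1 a's and 4 b's
Check: 1 == 4? No
Mismatch: a-count != b-count
Rejected

0


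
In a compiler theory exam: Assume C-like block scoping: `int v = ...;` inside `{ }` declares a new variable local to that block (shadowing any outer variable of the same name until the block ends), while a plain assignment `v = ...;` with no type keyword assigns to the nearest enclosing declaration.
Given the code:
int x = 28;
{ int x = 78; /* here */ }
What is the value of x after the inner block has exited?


Analyzing scoping rules:
Outer scope: declares x = 28
Inner block: 'int x = 78;' declares a NEW x that shadows the outer one
When the block exits the inner x goes out of scope; the outer x was never modified -> 28
Result: 28

28


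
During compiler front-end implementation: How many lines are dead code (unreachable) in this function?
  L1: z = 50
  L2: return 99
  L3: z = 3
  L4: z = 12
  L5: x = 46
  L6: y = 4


Analyzing control flow:
  L1: reachable (before return)
  L2: reachable (return statement)
  L3: DEAD (after return at L2)
  L4: DEAD (after return at L2)
  L5: DEAD (after return at L2)
  L6: DEAD (after return at L2)
Return at L2, total lines = 6
Dead lines: L3 through L6
Count: 4

4


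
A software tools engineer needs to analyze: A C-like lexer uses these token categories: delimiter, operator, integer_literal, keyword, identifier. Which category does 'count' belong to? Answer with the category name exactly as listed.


Token: 'count'
Checking categories:
  identifier: YES
  integer_literal: no
  operator: no
  keyword: no
  delimiter: no
Category: identifier

identifier


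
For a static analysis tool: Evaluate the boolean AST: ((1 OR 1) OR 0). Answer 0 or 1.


Step 1: Evaluate inner node
  1 OR 1 = 1
Step 2: Evaluate root node
  1 OR 0 = 1

1


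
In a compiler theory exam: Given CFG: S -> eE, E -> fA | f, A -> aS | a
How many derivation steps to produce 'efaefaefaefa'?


Grammar: S -> eE, E -> fA | f, A -> aS | a
Deriving 'efaefaefaefa':
Step 1: S -> eE => eE
Step 2: E -> fA => efA
Step 3: A -> aS => efaS
Step 4: S -> eE => efaeE
Step 5: E -> fA => efaefA
Step 6: A -> aS => efaefaS
Step 7: S -> eE => efaefaeE
Step 8: E -> fA => efaefaefA
Step 9: A -> aS => efaefaefaS
Step 10: S -> eE => efaefaefaeE
Step 11: E -> fA => efaefaefaefA
Step 12: A -> a => efaefaefaefa
Total derivation steps: 12

12


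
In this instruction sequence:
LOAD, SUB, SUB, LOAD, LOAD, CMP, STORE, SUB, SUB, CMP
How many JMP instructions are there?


Scanning instruction sequence for JMP:
  Position 1: LOAD
  Position 2: SUB
  Position 3: SUB
  Position 4: LOAD
  Position 5: LOAD
  Position 6: CMP
  Position 7: STORE
  Position 8: SUB
  Position 9: SUB
  Position 10: CMP
Matches at positions: []
Total JMP count: 0

0


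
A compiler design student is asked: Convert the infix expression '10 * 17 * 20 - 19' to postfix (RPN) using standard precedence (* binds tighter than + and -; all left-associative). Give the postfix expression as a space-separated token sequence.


Applying the shunting-yard algorithm:
  Operand 10 -> output
  Push '*' onto operator stack -> op-stack: [*]
  Operand 17 -> output
  See '*' (prec 2); top '*' (prec 2) >= it -> pop '*' to output
  Push '*' onto operator stack -> op-stack: [*]
  Operand 20 -> output
  See '-' (prec 1); top '*' (prec 2) >= it -> pop '*' to output
  Push '-' onto operator stack -> op-stack: [-]
  Operand 19 -> output
  End of input: pop '-' to output
Postfix result: 10 17 * 20 * 19 -

10 17 * 20 * 19 -


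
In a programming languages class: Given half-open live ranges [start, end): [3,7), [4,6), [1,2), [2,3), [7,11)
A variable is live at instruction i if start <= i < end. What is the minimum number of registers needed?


Live ranges:
  Var0: [3, 7)
  Var1: [4, 6)
  Var2: [1, 2)
  Var3: [2, 3)
  Var4: [7, 11)
Sweep-line events (position, delta, active):
  pos=1 start -> active=1
  pos=2 end -> active=0
  pos=2 start -> active=1
  pos=3 end -> active=0
  pos=3 start -> active=1
  pos=4 start -> active=2
  pos=6 end -> active=1
  pos=7 end -> active=0
  pos=7 start -> active=1
  pos=11 end -> active=0
Maximum simultaneous active: 2
Minimum registers needed: 2

2


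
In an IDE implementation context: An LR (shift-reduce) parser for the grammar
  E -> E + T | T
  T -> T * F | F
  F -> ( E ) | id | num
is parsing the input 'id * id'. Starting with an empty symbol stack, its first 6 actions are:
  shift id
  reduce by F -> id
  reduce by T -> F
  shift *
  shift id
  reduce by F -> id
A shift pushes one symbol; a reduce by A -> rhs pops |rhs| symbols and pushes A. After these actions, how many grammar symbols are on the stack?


Tracking the symbol stack through each action:
  Action 1: shift 'id' : push -> stack = [id] (size 1)
  Action 2: reduce by F -> id : pop 1, push F -> stack = [F] (size 1)
  Action 3: reduce by T -> F : pop 1, push T -> stack = [T] (size 1)
  Action 4: shift '*' : push -> stack = [T, *] (size 2)
  Action 5: shift 'id' : push -> stack = [T, *, id] (size 3)
  Action 6: reduce by F -> id : pop 1, push F -> stack = [T, *, F] (size 3)
Final stack size: 3

3


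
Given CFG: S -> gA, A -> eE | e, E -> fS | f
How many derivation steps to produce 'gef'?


Grammar: S -> gA, A -> eE | e, E -> fS | f
Deriving 'gef':
Step 1: S -> gA => gA
Step 2: A -> eE => geE
Step 3: E -> f => gef
Total derivation steps: 3

3


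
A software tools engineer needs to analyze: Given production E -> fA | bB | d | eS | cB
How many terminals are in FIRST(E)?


Production: E -> fA | bB | d | eS | cB
Examining each alternative for leading terminals:
  E -> fA : first terminal = 'f'
  E -> bB : first terminal = 'b'
  E -> d : first terminal = 'd'
  E -> eS : first terminal = 'e'
  E -> cB : first terminal = 'c'
FIRST(E) = {b, c, d, e, f}
Count: 5

5


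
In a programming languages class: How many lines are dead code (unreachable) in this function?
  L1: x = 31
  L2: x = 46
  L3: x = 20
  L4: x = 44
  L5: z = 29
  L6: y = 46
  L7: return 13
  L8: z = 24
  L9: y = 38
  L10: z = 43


Analyzing control flow:
  L1: reachable (before return)
  L2: reachable (before return)
  L3: reachable (before return)
  L4: reachable (before return)
  L5: reachable (before return)
  L6: reachable (before return)
  L7: reachable (return statement)
  L8: DEAD (after return at L7)
  L9: DEAD (after return at L7)
  L10: DEAD (after return at L7)
Return at L7, total lines = 10
Dead lines: L8 through L10
Count: 3

3


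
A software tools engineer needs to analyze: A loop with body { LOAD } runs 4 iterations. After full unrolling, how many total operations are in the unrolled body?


Loop body operations: LOAD (1 op per iteration)
Unrolling 4 iterations:
  Iteration 1: LOAD (1 ops)
  Iteration 2: LOAD (1 ops)
  Iteration 3: LOAD (1 ops)
  Iteration 4: LOAD (1 ops)
Total: 4 iterations * 1 ops/iter = 4 operations

4


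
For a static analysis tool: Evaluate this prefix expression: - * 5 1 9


Parsing prefix expression: - * 5 1 9
Step 1: Innermost operation '* 5 1'
  5 * 1 = 5
Step 2: Outer operation '- [5] 9'
  5 - 9 = -4

-4


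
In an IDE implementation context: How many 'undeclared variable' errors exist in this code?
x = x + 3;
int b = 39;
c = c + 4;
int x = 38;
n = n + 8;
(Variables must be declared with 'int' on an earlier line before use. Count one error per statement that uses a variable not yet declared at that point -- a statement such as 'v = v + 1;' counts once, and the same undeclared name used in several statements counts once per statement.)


Scanning code line by line:
  Line 1: use 'x' -> ERROR (undeclared)
  Line 2: declare 'b' -> declared = ['b']
  Line 3: use 'c' -> ERROR (undeclared)
  Line 4: declare 'x' -> declared = ['b', 'x']
  Line 5: use 'n' -> ERROR (undeclared)
Total undeclared variable errors: 3

3


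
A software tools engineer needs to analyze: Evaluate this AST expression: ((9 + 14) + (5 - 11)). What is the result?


Expression: ((9 + 14) + (5 - 11))
Evaluating step by step:
  9 + 14 = 23
  5 - 11 = -6
  23 + -6 = 17
Result: 17

17


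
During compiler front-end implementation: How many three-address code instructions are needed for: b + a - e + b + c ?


Expression: b + a - e + b + c
Generating three-address code (respecting * over +/- precedence):
  Instruction 1: t1 = b + a
  Instruction 2: t2 = t1 - e
  Instruction 3: t3 = t2 + b
  Instruction 4: t4 = t3 + c
Total instructions: 4

4


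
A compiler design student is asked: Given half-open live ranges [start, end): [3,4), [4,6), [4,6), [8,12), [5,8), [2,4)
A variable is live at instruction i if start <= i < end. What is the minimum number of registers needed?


Live ranges:
  Var0: [3, 4)
  Var1: [4, 6)
  Var2: [4, 6)
  Var3: [8, 12)
  Var4: [5, 8)
  Var5: [2, 4)
Sweep-line events (position, delta, active):
  pos=2 start -> active=1
  pos=3 start -> active=2
  pos=4 end -> active=1
  pos=4 end -> active=0
  pos=4 start -> active=1
  pos=4 start -> active=2
  pos=5 start -> active=3
  pos=6 end -> active=2
  pos=6 end -> active=1
  pos=8 end -> active=0
  pos=8 start -> active=1
  pos=12 end -> active=0
Maximum simultaneous active: 3
Minimum registers needed: 3

3


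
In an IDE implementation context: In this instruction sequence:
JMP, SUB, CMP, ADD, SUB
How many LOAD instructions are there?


Scanning instruction sequence for LOAD:
  Position 1: JMP
  Position 2: SUB
  Position 3: CMP
  Position 4: ADD
  Position 5: SUB
Matches at positions: []
Total LOAD count: 0

0


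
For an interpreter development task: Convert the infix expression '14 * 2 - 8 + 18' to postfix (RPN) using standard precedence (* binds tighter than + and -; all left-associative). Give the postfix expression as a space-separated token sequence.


Applying the shunting-yard algorithm:
  Operand 14 -> output
  Push '*' onto operator stack -> op-stack: [*]
  Operand 2 -> output
  See '-' (prec 1); top '*' (prec 2) >= it -> pop '*' to output
  Push '-' onto operator stack -> op-stack: [-]
  Operand 8 -> output
  See '+' (prec 1); top '-' (prec 1) >= it -> pop '-' to output
  Push '+' onto operator stack -> op-stack: [+]
  Operand 18 -> output
  End of input: pop '+' to output
Postfix result: 14 2 * 8 - 18 +

14 2 * 8 - 18 +


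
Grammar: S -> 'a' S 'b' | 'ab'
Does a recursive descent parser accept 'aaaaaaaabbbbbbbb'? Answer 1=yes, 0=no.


Grammar accepts strings of the form a^n b^n (n >= 1)
Word: 'aaaaaaaabbbbbbbb'
Counting: 8 a's and 8 b's
Check: 8 == 8? Yes
Derivation (S -> aSb applied 7 time(s), then S -> ab): S => aSb => aaSbb => aaaSbbb => aaaaSbbbb => aaaaaSbbbbb => aaaaaaSbbbbbb => aaaaaaaSbbbbbbb => aaaaaaaabbbbbbbb
Accepted

1


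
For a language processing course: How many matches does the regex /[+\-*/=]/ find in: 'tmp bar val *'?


Pattern: /[+\-*/=]/ (operators)
Input: 'tmp bar val *'
Scanning for matches:
  Match 1: '*'
Total matches: 1

1


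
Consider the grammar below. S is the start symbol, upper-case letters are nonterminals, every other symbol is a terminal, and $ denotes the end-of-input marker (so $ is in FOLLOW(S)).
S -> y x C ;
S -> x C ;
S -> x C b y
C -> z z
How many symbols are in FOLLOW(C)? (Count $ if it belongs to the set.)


S is the start symbol and does not occur in any rule body, so FOLLOW(S) = {$}.
Examining every occurrence of C in a rule body:
  S -> y x C ; : C is followed by terminal ';' -> add ';'
  S -> x C ; : C is followed by terminal ';' -> add ';' (already in the set)
  S -> x C b y : C is followed by terminal 'b' -> add 'b'
  C -> z z : C does not occur in the body -> contributes nothing
FOLLOW(C) = {;, b}
Count: 2

2


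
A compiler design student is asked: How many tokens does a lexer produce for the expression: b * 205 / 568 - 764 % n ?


Scanning 'b * 205 / 568 - 764 % n'
Token 1: 'b' -> identifier
Token 2: '*' -> operator
Token 3: '205' -> integer_literal
Token 4: '/' -> operator
Token 5: '568' -> integer_literal
Token 6: '-' -> operator
Token 7: '764' -> integer_literal
Token 8: '%' -> operator
Token 9: 'n' -> identifier
Total tokens: 9

9


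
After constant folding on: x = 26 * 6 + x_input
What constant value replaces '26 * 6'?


Identifying constant sub-expression:
  Original: x = 26 * 6 + x_input
  26 and 6 are both compile-time constants
  Evaluating: 26 * 6 = 156
  After folding: x = 156 + x_input

156


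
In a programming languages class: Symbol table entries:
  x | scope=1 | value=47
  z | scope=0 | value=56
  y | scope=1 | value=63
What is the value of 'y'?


Searching symbol table for 'y':
  x | scope=1 | value=47
  z | scope=0 | value=56
  y | scope=1 | value=63 <- MATCH
Found 'y' at scope 1 with value 63

63


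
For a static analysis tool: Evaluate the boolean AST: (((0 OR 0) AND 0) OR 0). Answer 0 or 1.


Step 1: Evaluate inner node
  0 OR 0 = 0
Step 2: Evaluate next node
  0 AND 0 = 0
Step 3: Evaluate root node
  0 OR 0 = 0

0


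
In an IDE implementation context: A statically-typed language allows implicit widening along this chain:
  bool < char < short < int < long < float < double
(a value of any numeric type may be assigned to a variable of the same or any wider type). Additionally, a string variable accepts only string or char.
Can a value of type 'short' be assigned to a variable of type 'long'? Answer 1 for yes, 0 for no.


Target variable type: long
Source value type: short
Numeric ranks: short=2, long=4
Widening allowed iff rank(source) <= rank(target): 2 <= 4? Yes
Result: 1

1


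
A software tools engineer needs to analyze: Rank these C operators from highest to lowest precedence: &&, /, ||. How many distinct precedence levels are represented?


Looking up precedence for each operator:
  && -> precedence 2
  / -> precedence 6
  || -> precedence 1
Sorted highest to lowest: /, &&, ||
Distinct precedence values: [6, 2, 1]
Number of distinct levels: 3

3


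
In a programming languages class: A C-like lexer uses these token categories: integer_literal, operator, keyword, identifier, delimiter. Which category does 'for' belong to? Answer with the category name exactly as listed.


Token: 'for'
Checking categories:
  identifier: no
  integer_literal: no
  operator: no
  keyword: YES
  delimiter: no
Category: keyword

keyword


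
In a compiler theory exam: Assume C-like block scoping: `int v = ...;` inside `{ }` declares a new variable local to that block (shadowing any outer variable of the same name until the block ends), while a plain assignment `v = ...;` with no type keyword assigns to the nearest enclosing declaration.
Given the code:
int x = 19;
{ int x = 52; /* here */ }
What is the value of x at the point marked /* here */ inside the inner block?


Analyzing scoping rules:
Outer scope: declares x = 19
Inner block: 'int x = 52;' declares a NEW x that shadows the outer one
Inside the block the inner declaration is in scope -> 52
Result: 52

52


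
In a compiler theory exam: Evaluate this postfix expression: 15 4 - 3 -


Processing tokens left to right:
Push 15, Push 4
Pop 15 and 4, compute 15 - 4 = 11, push 11
Push 3
Pop 11 and 3, compute 11 - 3 = 8, push 8
Stack result: 8

8


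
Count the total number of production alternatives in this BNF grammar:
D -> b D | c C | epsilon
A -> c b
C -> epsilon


Counting alternatives per rule:
  D: 3 alternative(s)
  A: 1 alternative(s)
  C: 1 alternative(s)
Sum: 3 + 1 + 1 = 5

5


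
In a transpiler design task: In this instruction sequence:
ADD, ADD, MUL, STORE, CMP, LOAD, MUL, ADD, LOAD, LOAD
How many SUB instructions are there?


Scanning instruction sequence for SUB:
  Position 1: ADD
  Position 2: ADD
  Position 3: MUL
  Position 4: STORE
  Position 5: CMP
  Position 6: LOAD
  Position 7: MUL
  Position 8: ADD
  Position 9: LOAD
  Position 10: LOAD
Matches at positions: []
Total SUB count: 0

0


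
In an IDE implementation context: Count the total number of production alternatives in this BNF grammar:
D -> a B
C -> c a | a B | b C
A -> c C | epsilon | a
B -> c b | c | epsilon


Counting alternatives per rule:
  D: 1 alternative(s)
  C: 3 alternative(s)
  A: 3 alternative(s)
  B: 3 alternative(s)
Sum: 1 + 3 + 3 + 3 = 10

10


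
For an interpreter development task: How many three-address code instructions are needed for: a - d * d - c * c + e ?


Expression: a - d * d - c * c + e
Generating three-address code (respecting * over +/- precedence):
  Instruction 1: t1 = d * d
  Instruction 2: t2 = c * c
  Instruction 3: t3 = a - t1
  Instruction 4: t4 = t3 - t2
  Instruction 5: t5 = t4 + e
Total instructions: 5

5


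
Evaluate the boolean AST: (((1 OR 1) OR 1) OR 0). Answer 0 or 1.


Step 1: Evaluate inner node
  1 OR 1 = 1
Step 2: Evaluate next node
  1 OR 1 = 1
Step 3: Evaluate root node
  1 OR 0 = 1

1


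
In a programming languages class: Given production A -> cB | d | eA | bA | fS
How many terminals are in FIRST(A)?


Production: A -> cB | d | eA | bA | fS
Examining each alternative for leading terminals:
  A -> cB : first terminal = 'c'
  A -> d : first terminal = 'd'
  A -> eA : first terminal = 'e'
  A -> bA : first terminal = 'b'
  A -> fS : first terminal = 'f'
FIRST(A) = {b, c, d, e, f}
Count: 5

5
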